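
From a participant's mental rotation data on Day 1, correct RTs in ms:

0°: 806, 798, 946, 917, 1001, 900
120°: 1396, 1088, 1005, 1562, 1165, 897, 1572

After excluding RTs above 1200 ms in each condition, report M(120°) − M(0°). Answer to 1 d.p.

120°: exclude 1396, 1562, 1572
M(0°) = 5368/6 = 894.667
M(120°) = 4155/4 = 1038.750
Difference = 1038.750 − 894.667 = 144.083 ms

144.1 ms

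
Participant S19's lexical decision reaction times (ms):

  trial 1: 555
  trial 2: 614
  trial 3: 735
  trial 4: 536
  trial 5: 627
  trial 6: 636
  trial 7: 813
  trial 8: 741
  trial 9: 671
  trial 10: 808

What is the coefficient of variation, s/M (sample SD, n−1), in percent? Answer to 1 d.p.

14.5%

n = 10, Σ = 6736, M = 673.6000
Σ(x−M)² = 85952.400; s = √(85952.400/9) = 97.7255
CV = 97.7255 / 673.6000 = 0.14508 = 14.508%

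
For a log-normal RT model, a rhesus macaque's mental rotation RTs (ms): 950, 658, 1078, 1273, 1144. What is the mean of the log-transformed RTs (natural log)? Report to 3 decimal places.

6.904

ln(RT): 6.8565, 6.4892, 6.9829, 7.1491, 7.0423
Σ ln(RT) = 34.5199
Mean = 34.5199/5 = 6.90399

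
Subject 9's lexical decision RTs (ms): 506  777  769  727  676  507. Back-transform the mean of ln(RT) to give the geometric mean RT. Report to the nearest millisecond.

ln(RT): 6.2265, 6.6554, 6.6451, 6.5889, 6.5162, 6.2285
Mean ln(RT) = 38.8607/6 = 6.47678
Geometric mean = exp(6.47678) = 649.88 ms

650 ms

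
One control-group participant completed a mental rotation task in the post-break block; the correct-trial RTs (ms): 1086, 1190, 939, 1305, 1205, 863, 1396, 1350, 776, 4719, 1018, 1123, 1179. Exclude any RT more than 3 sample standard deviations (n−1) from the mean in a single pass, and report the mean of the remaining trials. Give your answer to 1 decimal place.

n = 13, ΣRT = 18149, M = 1396.077
Σ(x−M)² = 12369582.92; s = √(12369582.92/12) = 1015.283
Cutoffs: 1396.077 ± 3·1015.283 → [-1649.8, 4441.9]
Outside: 4719 → excluded.
Retained (n=12): Σ = 13430, mean = 13430/12 = 1119.167

1119.2 ms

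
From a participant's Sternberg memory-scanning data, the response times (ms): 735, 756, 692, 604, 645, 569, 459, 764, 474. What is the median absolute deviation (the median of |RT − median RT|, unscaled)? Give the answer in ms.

90 ms

Sorted: 459, 474, 569, 604, 645, 692, 735, 756, 764 → median = 645
|x − 645|: 90, 111, 47, 41, 0, 76, 186, 119, 171
Sorted deviations: 0, 41, 47, 76, 90, 111, 119, 171, 186 → MAD = 90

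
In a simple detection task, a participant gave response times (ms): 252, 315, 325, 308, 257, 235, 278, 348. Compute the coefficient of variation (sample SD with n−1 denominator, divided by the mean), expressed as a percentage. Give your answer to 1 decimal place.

n = 8, Σ = 2318, M = 289.7500
Σ(x−M)² = 11239.500; s = √(11239.500/7) = 40.0705
CV = 40.0705 / 289.7500 = 0.13829 = 13.829%

13.8%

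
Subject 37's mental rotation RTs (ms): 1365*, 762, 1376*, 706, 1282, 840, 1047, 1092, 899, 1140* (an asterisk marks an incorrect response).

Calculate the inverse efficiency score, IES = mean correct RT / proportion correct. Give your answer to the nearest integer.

1353 ms

Correct trials (n=7): 762, 706, 1282, 840, 1047, 1092, 899
Mean correct RT = 6628/7 = 946.8571 ms
Proportion correct = 7/10
IES = 946.8571 / (7/10) = 1352.653 ms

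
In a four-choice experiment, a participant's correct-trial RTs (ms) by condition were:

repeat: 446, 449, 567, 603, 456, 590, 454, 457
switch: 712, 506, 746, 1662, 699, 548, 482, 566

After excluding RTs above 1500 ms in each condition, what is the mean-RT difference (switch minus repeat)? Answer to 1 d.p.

105.7 ms

switch: exclude 1662
M(repeat) = 4022/8 = 502.750
M(switch) = 4259/7 = 608.429
Difference = 608.429 − 502.750 = 105.679 ms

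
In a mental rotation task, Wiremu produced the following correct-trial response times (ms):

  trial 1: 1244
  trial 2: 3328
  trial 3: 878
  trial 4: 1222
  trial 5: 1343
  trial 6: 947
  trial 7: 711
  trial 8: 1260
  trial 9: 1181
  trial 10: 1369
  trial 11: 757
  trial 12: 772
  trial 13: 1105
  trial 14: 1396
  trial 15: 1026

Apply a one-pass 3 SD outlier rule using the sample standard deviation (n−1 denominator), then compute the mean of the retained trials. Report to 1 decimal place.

n = 15, ΣRT = 18539, M = 1235.933
Σ(x−M)² = 5428370.93; s = √(5428370.93/14) = 622.688
Cutoffs: 1235.933 ± 3·622.688 → [-632.1, 3104.0]
Outside: 3328 → excluded.
Retained (n=14): Σ = 15211, mean = 15211/14 = 1086.500

1086.5 ms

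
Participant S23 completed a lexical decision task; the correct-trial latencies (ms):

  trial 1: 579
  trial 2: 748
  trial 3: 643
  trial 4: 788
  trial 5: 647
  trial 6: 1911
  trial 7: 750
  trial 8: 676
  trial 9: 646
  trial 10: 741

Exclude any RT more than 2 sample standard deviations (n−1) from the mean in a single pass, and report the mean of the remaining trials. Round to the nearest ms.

n = 10, ΣRT = 8129, M = 812.900
Σ(x−M)² = 1377476.90; s = √(1377476.90/9) = 391.220
Cutoffs: 812.900 ± 2·391.220 → [30.5, 1595.3]
Outside: 1911 → excluded.
Retained (n=9): Σ = 6218, mean = 6218/9 = 690.889

691 ms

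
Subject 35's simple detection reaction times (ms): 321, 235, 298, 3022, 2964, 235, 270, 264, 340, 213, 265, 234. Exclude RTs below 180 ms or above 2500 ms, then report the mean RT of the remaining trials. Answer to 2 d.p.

267.50 ms

Excluded: 2964, 3022
Retained (n=10): Σ = 2675
Mean = 2675/10 = 267.5000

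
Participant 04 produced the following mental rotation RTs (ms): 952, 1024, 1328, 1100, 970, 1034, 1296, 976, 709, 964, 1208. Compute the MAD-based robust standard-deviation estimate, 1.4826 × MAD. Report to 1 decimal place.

Sorted: 709, 952, 964, 970, 976, 1024, 1034, 1100, 1208, 1296, 1328 → median = 1024
|x − 1024| sorted: 0, 10, 48, 54, 60, 72, 76, 184, 272, 304, 315 → MAD = 72
Robust SD ≈ 1.4826 × 72 = 106.747

106.7 ms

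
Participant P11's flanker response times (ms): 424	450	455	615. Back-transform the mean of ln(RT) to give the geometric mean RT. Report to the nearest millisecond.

481 ms

ln(RT): 6.0497, 6.1092, 6.1203, 6.4216
Mean ln(RT) = 24.7009/4 = 6.17523
Geometric mean = exp(6.17523) = 480.69 ms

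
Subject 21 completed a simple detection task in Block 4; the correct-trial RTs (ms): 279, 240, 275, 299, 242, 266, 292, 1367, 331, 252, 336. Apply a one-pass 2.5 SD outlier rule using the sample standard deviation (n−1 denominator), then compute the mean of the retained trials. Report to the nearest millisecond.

n = 11, ΣRT = 4179, M = 379.909
Σ(x−M)² = 1082060.91; s = √(1082060.91/10) = 328.947
Cutoffs: 379.909 ± 2.5·328.947 → [-442.5, 1202.3]
Outside: 1367 → excluded.
Retained (n=10): Σ = 2812, mean = 2812/10 = 281.200

281 ms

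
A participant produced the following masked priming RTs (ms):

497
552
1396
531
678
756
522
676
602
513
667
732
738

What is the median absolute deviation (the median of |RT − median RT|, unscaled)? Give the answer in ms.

Sorted: 497, 513, 522, 531, 552, 602, 667, 676, 678, 732, 738, 756, 1396 → median = 667
|x − 667|: 170, 115, 729, 136, 11, 89, 145, 9, 65, 154, 0, 65, 71
Sorted deviations: 0, 9, 11, 65, 65, 71, 89, 115, 136, 145, 154, 170, 729 → MAD = 89

89 ms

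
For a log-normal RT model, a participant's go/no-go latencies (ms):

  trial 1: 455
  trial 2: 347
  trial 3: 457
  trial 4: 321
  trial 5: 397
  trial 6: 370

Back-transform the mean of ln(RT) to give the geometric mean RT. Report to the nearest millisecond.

ln(RT): 6.1203, 5.8493, 6.1247, 5.7714, 5.9839, 5.9135
Mean ln(RT) = 35.7632/6 = 5.96053
Geometric mean = exp(5.96053) = 387.82 ms

388 ms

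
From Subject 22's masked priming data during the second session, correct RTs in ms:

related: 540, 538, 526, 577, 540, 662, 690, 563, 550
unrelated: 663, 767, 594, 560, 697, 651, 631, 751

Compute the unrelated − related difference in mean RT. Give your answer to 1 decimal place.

M(related) = 5186/9 = 576.222
M(unrelated) = 5314/8 = 664.250
Difference = 664.250 − 576.222 = 88.028 ms

88.0 ms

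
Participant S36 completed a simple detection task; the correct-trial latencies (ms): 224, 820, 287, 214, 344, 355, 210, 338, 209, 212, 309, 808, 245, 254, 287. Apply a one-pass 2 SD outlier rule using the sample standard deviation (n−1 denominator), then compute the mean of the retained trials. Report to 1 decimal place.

n = 15, ΣRT = 5116, M = 341.067
Σ(x−M)² = 552428.93; s = √(552428.93/14) = 198.643
Cutoffs: 341.067 ± 2·198.643 → [-56.2, 738.4]
Outside: 808, 820 → excluded.
Retained (n=13): Σ = 3488, mean = 3488/13 = 268.308

268.3 ms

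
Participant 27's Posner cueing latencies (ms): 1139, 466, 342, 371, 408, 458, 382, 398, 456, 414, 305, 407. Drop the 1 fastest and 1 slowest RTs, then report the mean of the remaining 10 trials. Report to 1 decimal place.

410.2 ms

Sorted: 305, 342, 371, 382, 398, 407, 408, 414, 456, 458, 466, 1139
Drop lowest 1 (305) and highest 1 (1139)
Remaining (n=10): Σ = 4102, mean = 4102/10 = 410.200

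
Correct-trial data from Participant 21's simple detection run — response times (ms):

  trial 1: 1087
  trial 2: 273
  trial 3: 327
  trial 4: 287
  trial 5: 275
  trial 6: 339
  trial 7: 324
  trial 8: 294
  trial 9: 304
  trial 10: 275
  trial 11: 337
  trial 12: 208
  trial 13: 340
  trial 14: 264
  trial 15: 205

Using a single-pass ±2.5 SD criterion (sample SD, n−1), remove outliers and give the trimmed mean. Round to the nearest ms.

289 ms

n = 15, ΣRT = 5139, M = 342.600
Σ(x−M)² = 618927.60; s = √(618927.60/14) = 210.260
Cutoffs: 342.600 ± 2.5·210.260 → [-183.0, 868.2]
Outside: 1087 → excluded.
Retained (n=14): Σ = 4052, mean = 4052/14 = 289.429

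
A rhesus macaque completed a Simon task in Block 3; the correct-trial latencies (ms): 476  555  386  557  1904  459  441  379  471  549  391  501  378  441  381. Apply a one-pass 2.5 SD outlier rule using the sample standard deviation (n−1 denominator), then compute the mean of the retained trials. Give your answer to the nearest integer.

455 ms

n = 15, ΣRT = 8269, M = 551.267
Σ(x−M)² = 2019090.93; s = √(2019090.93/14) = 379.764
Cutoffs: 551.267 ± 2.5·379.764 → [-398.1, 1500.7]
Outside: 1904 → excluded.
Retained (n=14): Σ = 6365, mean = 6365/14 = 454.643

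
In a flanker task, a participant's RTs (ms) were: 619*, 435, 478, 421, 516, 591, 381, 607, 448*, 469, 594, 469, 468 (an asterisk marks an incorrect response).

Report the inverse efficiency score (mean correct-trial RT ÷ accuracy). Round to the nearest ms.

Correct trials (n=11): 435, 478, 421, 516, 591, 381, 607, 469, 594, 469, 468
Mean correct RT = 5429/11 = 493.5455 ms
Proportion correct = 11/13
IES = 493.5455 / (11/13) = 583.281 ms

583 ms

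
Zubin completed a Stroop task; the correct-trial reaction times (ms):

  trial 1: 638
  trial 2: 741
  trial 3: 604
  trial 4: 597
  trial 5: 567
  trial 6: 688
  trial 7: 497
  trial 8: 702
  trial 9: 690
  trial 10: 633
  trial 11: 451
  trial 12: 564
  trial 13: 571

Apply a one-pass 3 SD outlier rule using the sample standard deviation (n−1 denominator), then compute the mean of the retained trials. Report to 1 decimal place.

611.0 ms

n = 13, ΣRT = 7943, M = 611.000
Σ(x−M)² = 83150.00; s = √(83150.00/12) = 83.242
Cutoffs: 611.000 ± 3·83.242 → [361.3, 860.7]
No RTs fall outside the cutoffs; all 13 retained. Mean = 7943/13 = 611.000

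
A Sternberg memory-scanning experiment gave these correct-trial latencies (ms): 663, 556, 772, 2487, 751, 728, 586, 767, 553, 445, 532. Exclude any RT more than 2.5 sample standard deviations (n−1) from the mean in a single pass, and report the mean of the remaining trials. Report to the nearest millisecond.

635 ms

n = 11, ΣRT = 8840, M = 803.636
Σ(x−M)² = 3238240.55; s = √(3238240.55/10) = 569.055
Cutoffs: 803.636 ± 2.5·569.055 → [-619.0, 2226.3]
Outside: 2487 → excluded.
Retained (n=10): Σ = 6353, mean = 6353/10 = 635.300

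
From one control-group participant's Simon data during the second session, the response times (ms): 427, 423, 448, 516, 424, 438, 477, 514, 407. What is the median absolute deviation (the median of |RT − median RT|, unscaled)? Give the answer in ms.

Sorted: 407, 423, 424, 427, 438, 448, 477, 514, 516 → median = 438
|x − 438|: 11, 15, 10, 78, 14, 0, 39, 76, 31
Sorted deviations: 0, 10, 11, 14, 15, 31, 39, 76, 78 → MAD = 15

15 ms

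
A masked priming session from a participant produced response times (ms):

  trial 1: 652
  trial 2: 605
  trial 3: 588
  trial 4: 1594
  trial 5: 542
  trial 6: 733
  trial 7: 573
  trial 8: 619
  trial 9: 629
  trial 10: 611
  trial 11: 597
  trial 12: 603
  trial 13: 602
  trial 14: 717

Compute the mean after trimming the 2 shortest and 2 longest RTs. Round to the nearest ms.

622 ms

Sorted: 542, 573, 588, 597, 602, 603, 605, 611, 619, 629, 652, 717, 733, 1594
Drop lowest 2 (542, 573) and highest 2 (733, 1594)
Remaining (n=10): Σ = 6223, mean = 6223/10 = 622.300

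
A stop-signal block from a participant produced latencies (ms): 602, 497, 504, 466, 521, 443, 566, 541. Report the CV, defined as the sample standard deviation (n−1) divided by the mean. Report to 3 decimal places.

n = 8, Σ = 4140, M = 517.5000
Σ(x−M)² = 18862.000; s = √(18862.000/7) = 51.9093
CV = 51.9093 / 517.5000 = 0.10031

0.100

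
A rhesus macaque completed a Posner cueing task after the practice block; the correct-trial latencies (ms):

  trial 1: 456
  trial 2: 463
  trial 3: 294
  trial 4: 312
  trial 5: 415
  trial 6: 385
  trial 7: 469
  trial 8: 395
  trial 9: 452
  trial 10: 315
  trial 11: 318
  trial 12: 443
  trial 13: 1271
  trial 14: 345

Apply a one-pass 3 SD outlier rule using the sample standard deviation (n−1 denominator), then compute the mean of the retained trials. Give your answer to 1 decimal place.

n = 14, ΣRT = 6333, M = 452.357
Σ(x−M)² = 773111.21; s = √(773111.21/13) = 243.865
Cutoffs: 452.357 ± 3·243.865 → [-279.2, 1184.0]
Outside: 1271 → excluded.
Retained (n=13): Σ = 5062, mean = 5062/13 = 389.385

389.4 ms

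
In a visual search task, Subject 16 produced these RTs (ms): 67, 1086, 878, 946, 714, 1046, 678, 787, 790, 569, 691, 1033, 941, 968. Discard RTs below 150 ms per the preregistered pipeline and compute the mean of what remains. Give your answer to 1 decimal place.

855.9 ms

Excluded: 67
Retained (n=13): Σ = 11127
Mean = 11127/13 = 855.9231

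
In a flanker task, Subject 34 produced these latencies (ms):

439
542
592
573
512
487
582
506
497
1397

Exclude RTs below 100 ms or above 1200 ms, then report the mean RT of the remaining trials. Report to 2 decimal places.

Excluded: 1397
Retained (n=9): Σ = 4730
Mean = 4730/9 = 525.5556

525.56 ms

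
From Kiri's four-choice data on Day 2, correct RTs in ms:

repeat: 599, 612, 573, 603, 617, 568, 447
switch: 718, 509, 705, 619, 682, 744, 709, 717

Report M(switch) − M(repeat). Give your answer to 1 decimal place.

101.2 ms

M(repeat) = 4019/7 = 574.143
M(switch) = 5403/8 = 675.375
Difference = 675.375 − 574.143 = 101.232 ms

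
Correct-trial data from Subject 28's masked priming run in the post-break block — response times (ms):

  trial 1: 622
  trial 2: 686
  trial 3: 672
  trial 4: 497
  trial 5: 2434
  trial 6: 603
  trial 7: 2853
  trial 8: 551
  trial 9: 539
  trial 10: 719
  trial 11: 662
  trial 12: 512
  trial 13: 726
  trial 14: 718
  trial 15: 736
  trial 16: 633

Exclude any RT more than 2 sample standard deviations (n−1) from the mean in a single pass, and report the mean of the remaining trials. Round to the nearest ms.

634 ms

n = 16, ΣRT = 14163, M = 885.188
Σ(x−M)² = 7243192.44; s = √(7243192.44/15) = 694.895
Cutoffs: 885.188 ± 2·694.895 → [-504.6, 2275.0]
Outside: 2434, 2853 → excluded.
Retained (n=14): Σ = 8876, mean = 8876/14 = 634.000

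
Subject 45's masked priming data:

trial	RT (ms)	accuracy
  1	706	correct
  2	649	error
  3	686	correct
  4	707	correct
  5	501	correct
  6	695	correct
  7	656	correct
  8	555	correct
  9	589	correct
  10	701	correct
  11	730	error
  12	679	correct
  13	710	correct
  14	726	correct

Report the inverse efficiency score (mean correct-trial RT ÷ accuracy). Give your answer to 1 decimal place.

769.1 ms

Correct trials (n=12): 706, 686, 707, 501, 695, 656, 555, 589, 701, 679, 710, 726
Mean correct RT = 7911/12 = 659.2500 ms
Proportion correct = 12/14
IES = 659.2500 / (12/14) = 769.125 ms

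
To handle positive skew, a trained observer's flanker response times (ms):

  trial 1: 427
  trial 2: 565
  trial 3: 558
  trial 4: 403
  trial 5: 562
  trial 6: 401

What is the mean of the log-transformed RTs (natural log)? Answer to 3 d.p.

6.174

ln(RT): 6.0568, 6.3368, 6.3244, 5.9989, 6.3315, 5.9940
Σ ln(RT) = 37.0424
Mean = 37.0424/6 = 6.17373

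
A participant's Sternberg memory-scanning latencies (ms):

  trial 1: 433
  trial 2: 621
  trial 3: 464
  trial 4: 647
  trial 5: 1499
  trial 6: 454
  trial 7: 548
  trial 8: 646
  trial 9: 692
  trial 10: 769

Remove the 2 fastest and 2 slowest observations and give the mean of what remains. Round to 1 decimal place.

Sorted: 433, 454, 464, 548, 621, 646, 647, 692, 769, 1499
Drop lowest 2 (433, 454) and highest 2 (769, 1499)
Remaining (n=6): Σ = 3618, mean = 3618/6 = 603.000

603.0 ms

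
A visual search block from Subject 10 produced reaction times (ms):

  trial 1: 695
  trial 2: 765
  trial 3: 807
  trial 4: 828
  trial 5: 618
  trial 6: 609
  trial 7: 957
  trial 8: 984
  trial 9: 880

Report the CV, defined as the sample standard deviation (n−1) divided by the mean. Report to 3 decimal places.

n = 9, Σ = 7143, M = 793.6667
Σ(x−M)² = 147232.000; s = √(147232.000/8) = 135.6613
CV = 135.6613 / 793.6667 = 0.17093

0.171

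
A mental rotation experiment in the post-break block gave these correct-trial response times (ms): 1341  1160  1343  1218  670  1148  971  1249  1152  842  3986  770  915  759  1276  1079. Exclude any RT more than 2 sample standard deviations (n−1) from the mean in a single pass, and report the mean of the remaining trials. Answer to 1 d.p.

n = 16, ΣRT = 19879, M = 1242.438
Σ(x−M)² = 8725171.94; s = √(8725171.94/15) = 762.678
Cutoffs: 1242.438 ± 2·762.678 → [-282.9, 2767.8]
Outside: 3986 → excluded.
Retained (n=15): Σ = 15893, mean = 15893/15 = 1059.533

1059.5 ms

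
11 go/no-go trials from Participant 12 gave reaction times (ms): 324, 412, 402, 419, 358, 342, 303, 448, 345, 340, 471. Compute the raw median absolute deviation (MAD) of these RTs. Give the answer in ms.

Sorted: 303, 324, 340, 342, 345, 358, 402, 412, 419, 448, 471 → median = 358
|x − 358|: 34, 54, 44, 61, 0, 16, 55, 90, 13, 18, 113
Sorted deviations: 0, 13, 16, 18, 34, 44, 54, 55, 61, 90, 113 → MAD = 44

44 ms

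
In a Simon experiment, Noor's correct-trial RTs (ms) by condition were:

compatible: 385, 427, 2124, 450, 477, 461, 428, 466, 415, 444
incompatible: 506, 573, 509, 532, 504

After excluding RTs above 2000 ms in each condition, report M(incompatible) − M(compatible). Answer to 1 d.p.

85.6 ms

compatible: exclude 2124
M(compatible) = 3953/9 = 439.222
M(incompatible) = 2624/5 = 524.800
Difference = 524.800 − 439.222 = 85.578 ms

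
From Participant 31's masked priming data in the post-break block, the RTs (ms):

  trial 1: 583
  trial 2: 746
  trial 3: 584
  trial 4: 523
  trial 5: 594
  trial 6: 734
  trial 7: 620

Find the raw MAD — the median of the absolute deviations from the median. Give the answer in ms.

Sorted: 523, 583, 584, 594, 620, 734, 746 → median = 594
|x − 594|: 11, 152, 10, 71, 0, 140, 26
Sorted deviations: 0, 10, 11, 26, 71, 140, 152 → MAD = 26

26 ms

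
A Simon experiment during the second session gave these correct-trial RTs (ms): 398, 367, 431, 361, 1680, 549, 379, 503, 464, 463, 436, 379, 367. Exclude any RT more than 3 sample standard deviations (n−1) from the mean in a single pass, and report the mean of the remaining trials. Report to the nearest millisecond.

425 ms

n = 13, ΣRT = 6777, M = 521.308
Σ(x−M)² = 1494814.77; s = √(1494814.77/12) = 352.942
Cutoffs: 521.308 ± 3·352.942 → [-537.5, 1580.1]
Outside: 1680 → excluded.
Retained (n=12): Σ = 5097, mean = 5097/12 = 424.750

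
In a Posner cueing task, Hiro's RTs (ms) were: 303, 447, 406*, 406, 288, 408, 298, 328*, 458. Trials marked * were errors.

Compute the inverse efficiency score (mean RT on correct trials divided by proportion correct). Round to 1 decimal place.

479.0 ms

Correct trials (n=7): 303, 447, 406, 288, 408, 298, 458
Mean correct RT = 2608/7 = 372.5714 ms
Proportion correct = 7/9
IES = 372.5714 / (7/9) = 479.020 ms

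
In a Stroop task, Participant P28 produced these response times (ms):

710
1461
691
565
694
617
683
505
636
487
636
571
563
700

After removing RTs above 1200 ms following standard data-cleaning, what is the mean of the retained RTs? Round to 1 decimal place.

619.8 ms

Excluded: 1461
Retained (n=13): Σ = 8058
Mean = 8058/13 = 619.8462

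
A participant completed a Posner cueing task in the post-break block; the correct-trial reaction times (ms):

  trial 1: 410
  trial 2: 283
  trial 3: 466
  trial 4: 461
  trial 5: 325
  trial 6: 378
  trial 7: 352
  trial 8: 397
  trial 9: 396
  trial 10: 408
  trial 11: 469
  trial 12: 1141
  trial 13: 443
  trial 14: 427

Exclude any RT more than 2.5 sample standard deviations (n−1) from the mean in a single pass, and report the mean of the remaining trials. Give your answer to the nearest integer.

401 ms

n = 14, ΣRT = 6356, M = 454.000
Σ(x−M)² = 545964.00; s = √(545964.00/13) = 204.932
Cutoffs: 454.000 ± 2.5·204.932 → [-58.3, 966.3]
Outside: 1141 → excluded.
Retained (n=13): Σ = 5215, mean = 5215/13 = 401.154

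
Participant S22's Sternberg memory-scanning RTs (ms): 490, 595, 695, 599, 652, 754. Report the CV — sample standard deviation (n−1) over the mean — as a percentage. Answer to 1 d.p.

n = 6, Σ = 3785, M = 630.8333
Σ(x−M)² = 41866.833; s = √(41866.833/5) = 91.5061
CV = 91.5061 / 630.8333 = 0.14506 = 14.506%

14.5%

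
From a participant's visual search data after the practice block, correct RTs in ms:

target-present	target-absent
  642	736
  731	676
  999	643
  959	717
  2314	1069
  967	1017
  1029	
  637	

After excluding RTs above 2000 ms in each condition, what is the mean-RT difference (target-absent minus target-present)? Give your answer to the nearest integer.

target-present: exclude 2314
M(target-present) = 5964/7 = 852.000
M(target-absent) = 4858/6 = 809.667
Difference = 809.667 − 852.000 = -42.333 ms

-42 ms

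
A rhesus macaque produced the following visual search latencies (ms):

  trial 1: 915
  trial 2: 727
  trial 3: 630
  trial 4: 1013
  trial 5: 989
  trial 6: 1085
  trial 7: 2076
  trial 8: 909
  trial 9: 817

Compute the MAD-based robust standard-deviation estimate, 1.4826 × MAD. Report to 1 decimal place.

Sorted: 630, 727, 817, 909, 915, 989, 1013, 1085, 2076 → median = 915
|x − 915| sorted: 0, 6, 74, 98, 98, 170, 188, 285, 1161 → MAD = 98
Robust SD ≈ 1.4826 × 98 = 145.295

145.3 ms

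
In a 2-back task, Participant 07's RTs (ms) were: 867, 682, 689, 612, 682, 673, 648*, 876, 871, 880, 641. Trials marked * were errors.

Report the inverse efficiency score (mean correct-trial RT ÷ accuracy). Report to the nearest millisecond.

822 ms

Correct trials (n=10): 867, 682, 689, 612, 682, 673, 876, 871, 880, 641
Mean correct RT = 7473/10 = 747.3000 ms
Proportion correct = 10/11
IES = 747.3000 / (10/11) = 822.030 ms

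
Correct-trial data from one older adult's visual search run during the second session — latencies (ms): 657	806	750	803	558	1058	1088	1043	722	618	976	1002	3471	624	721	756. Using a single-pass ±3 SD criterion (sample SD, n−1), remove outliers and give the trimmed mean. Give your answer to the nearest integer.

n = 16, ΣRT = 15653, M = 978.312
Σ(x−M)² = 7065771.44; s = √(7065771.44/15) = 686.332
Cutoffs: 978.312 ± 3·686.332 → [-1080.7, 3037.3]
Outside: 3471 → excluded.
Retained (n=15): Σ = 12182, mean = 12182/15 = 812.133

812 ms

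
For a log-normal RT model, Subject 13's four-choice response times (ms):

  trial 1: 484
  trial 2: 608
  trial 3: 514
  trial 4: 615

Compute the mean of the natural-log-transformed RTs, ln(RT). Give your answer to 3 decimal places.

ln(RT): 6.1821, 6.4102, 6.2422, 6.4216
Σ ln(RT) = 25.2561
Mean = 25.2561/4 = 6.31403

6.314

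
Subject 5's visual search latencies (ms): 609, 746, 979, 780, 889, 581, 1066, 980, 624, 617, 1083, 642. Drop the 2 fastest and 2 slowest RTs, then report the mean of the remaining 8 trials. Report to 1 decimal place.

Sorted: 581, 609, 617, 624, 642, 746, 780, 889, 979, 980, 1066, 1083
Drop lowest 2 (581, 609) and highest 2 (1066, 1083)
Remaining (n=8): Σ = 6257, mean = 6257/8 = 782.125

782.1 ms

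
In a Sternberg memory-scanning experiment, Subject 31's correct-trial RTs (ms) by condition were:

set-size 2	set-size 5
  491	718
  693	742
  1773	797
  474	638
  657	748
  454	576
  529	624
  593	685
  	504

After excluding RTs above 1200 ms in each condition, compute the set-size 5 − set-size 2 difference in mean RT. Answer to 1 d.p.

114.4 ms

set-size 2: exclude 1773
M(set-size 2) = 3891/7 = 555.857
M(set-size 5) = 6032/9 = 670.222
Difference = 670.222 − 555.857 = 114.365 ms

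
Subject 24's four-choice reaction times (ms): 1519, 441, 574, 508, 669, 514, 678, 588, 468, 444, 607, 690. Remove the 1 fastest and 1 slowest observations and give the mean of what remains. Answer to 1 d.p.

Sorted: 441, 444, 468, 508, 514, 574, 588, 607, 669, 678, 690, 1519
Drop lowest 1 (441) and highest 1 (1519)
Remaining (n=10): Σ = 5740, mean = 5740/10 = 574.000

574.0 ms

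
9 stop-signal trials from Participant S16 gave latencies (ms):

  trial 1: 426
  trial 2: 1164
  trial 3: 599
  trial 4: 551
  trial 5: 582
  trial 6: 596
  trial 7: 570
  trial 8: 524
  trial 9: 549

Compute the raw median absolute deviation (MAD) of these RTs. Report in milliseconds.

26 ms

Sorted: 426, 524, 549, 551, 570, 582, 596, 599, 1164 → median = 570
|x − 570|: 144, 594, 29, 19, 12, 26, 0, 46, 21
Sorted deviations: 0, 12, 19, 21, 26, 29, 46, 144, 594 → MAD = 26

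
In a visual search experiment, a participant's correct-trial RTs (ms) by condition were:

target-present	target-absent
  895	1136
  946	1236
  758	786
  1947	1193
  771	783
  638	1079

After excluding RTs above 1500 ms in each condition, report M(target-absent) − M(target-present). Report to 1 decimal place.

233.9 ms

target-present: exclude 1947
M(target-present) = 4008/5 = 801.600
M(target-absent) = 6213/6 = 1035.500
Difference = 1035.500 − 801.600 = 233.900 ms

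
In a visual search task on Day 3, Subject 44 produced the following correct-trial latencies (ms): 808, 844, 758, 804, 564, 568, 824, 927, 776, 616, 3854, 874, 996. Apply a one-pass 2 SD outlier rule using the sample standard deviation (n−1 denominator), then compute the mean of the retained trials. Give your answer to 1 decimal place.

779.9 ms

n = 13, ΣRT = 13213, M = 1016.385
Σ(x−M)² = 8926555.08; s = √(8926555.08/12) = 862.485
Cutoffs: 1016.385 ± 2·862.485 → [-708.6, 2741.4]
Outside: 3854 → excluded.
Retained (n=12): Σ = 9359, mean = 9359/12 = 779.917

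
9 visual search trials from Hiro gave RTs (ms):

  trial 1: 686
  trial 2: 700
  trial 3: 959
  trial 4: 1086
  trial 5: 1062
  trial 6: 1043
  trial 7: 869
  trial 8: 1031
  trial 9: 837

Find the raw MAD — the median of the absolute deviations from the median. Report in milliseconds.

103 ms

Sorted: 686, 700, 837, 869, 959, 1031, 1043, 1062, 1086 → median = 959
|x − 959|: 273, 259, 0, 127, 103, 84, 90, 72, 122
Sorted deviations: 0, 72, 84, 90, 103, 122, 127, 259, 273 → MAD = 103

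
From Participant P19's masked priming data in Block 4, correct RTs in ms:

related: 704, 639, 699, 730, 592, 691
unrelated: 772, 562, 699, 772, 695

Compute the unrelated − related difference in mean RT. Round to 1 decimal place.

M(related) = 4055/6 = 675.833
M(unrelated) = 3500/5 = 700.000
Difference = 700.000 − 675.833 = 24.167 ms

24.2 ms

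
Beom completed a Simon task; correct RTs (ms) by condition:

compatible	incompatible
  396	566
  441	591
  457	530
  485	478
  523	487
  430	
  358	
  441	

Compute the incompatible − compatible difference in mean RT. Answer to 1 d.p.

M(compatible) = 3531/8 = 441.375
M(incompatible) = 2652/5 = 530.400
Difference = 530.400 − 441.375 = 89.025 ms

89.0 ms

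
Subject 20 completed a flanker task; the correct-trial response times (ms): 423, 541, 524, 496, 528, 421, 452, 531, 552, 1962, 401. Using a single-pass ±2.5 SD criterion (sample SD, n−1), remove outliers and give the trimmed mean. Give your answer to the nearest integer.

487 ms

n = 11, ΣRT = 6831, M = 621.000
Σ(x−M)² = 2007390.00; s = √(2007390.00/10) = 448.039
Cutoffs: 621.000 ± 2.5·448.039 → [-499.1, 1741.1]
Outside: 1962 → excluded.
Retained (n=10): Σ = 4869, mean = 4869/10 = 486.900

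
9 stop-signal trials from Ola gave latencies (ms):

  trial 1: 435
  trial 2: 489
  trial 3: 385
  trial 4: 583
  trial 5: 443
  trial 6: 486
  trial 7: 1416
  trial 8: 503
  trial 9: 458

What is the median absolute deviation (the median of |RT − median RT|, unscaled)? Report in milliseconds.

Sorted: 385, 435, 443, 458, 486, 489, 503, 583, 1416 → median = 486
|x − 486|: 51, 3, 101, 97, 43, 0, 930, 17, 28
Sorted deviations: 0, 3, 17, 28, 43, 51, 97, 101, 930 → MAD = 43

43 ms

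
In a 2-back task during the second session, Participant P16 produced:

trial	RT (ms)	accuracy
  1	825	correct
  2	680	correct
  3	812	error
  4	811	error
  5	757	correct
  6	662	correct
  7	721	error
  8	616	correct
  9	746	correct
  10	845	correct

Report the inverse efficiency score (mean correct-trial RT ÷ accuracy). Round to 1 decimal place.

1047.1 ms

Correct trials (n=7): 825, 680, 757, 662, 616, 746, 845
Mean correct RT = 5131/7 = 733.0000 ms
Proportion correct = 7/10
IES = 733.0000 / (7/10) = 1047.143 ms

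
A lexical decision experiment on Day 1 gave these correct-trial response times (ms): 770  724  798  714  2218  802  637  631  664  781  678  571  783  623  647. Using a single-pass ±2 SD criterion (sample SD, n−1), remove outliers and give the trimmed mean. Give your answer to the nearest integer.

702 ms

n = 15, ΣRT = 12041, M = 802.733
Σ(x−M)² = 2221030.93; s = √(2221030.93/14) = 398.303
Cutoffs: 802.733 ± 2·398.303 → [6.1, 1599.3]
Outside: 2218 → excluded.
Retained (n=14): Σ = 9823, mean = 9823/14 = 701.643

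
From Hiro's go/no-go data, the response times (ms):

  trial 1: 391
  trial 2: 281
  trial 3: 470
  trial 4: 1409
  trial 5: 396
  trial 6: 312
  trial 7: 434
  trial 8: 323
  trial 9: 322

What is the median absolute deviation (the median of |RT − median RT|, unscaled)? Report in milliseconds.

69 ms

Sorted: 281, 312, 322, 323, 391, 396, 434, 470, 1409 → median = 391
|x − 391|: 0, 110, 79, 1018, 5, 79, 43, 68, 69
Sorted deviations: 0, 5, 43, 68, 69, 79, 79, 110, 1018 → MAD = 69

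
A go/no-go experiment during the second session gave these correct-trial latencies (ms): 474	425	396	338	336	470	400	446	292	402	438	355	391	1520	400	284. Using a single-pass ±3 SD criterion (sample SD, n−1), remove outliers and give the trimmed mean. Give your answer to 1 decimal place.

389.8 ms

n = 16, ΣRT = 7367, M = 460.438
Σ(x−M)² = 1245703.94; s = √(1245703.94/15) = 288.179
Cutoffs: 460.438 ± 3·288.179 → [-404.1, 1325.0]
Outside: 1520 → excluded.
Retained (n=15): Σ = 5847, mean = 5847/15 = 389.800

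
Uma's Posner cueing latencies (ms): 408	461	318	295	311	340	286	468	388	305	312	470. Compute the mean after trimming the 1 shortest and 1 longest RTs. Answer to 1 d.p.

360.6 ms

Sorted: 286, 295, 305, 311, 312, 318, 340, 388, 408, 461, 468, 470
Drop lowest 1 (286) and highest 1 (470)
Remaining (n=10): Σ = 3606, mean = 3606/10 = 360.600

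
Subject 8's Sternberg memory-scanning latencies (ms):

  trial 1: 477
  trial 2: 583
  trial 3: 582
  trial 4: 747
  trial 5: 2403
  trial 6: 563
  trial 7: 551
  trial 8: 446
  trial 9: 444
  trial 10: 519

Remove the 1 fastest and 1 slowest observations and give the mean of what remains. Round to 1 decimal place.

Sorted: 444, 446, 477, 519, 551, 563, 582, 583, 747, 2403
Drop lowest 1 (444) and highest 1 (2403)
Remaining (n=8): Σ = 4468, mean = 4468/8 = 558.500

558.5 ms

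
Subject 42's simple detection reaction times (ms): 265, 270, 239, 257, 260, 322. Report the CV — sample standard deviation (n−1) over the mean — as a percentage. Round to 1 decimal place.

10.5%

n = 6, Σ = 1613, M = 268.8333
Σ(x−M)² = 3950.833; s = √(3950.833/5) = 28.1099
CV = 28.1099 / 268.8333 = 0.10456 = 10.456%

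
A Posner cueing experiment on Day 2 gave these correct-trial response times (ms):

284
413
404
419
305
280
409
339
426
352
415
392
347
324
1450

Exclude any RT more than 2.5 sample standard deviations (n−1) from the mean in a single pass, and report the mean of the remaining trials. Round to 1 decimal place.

364.9 ms

n = 15, ΣRT = 6559, M = 437.267
Σ(x−M)² = 1134750.93; s = √(1134750.93/14) = 284.699
Cutoffs: 437.267 ± 2.5·284.699 → [-274.5, 1149.0]
Outside: 1450 → excluded.
Retained (n=14): Σ = 5109, mean = 5109/14 = 364.929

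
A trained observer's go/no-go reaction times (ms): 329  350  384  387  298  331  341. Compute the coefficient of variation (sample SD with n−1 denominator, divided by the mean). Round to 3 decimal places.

n = 7, Σ = 2420, M = 345.7143
Σ(x−M)² = 5983.429; s = √(5983.429/6) = 31.5791
CV = 31.5791 / 345.7143 = 0.09134

0.091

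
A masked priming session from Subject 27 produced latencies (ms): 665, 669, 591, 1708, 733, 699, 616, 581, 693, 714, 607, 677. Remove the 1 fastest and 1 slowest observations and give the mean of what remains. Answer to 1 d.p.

Sorted: 581, 591, 607, 616, 665, 669, 677, 693, 699, 714, 733, 1708
Drop lowest 1 (581) and highest 1 (1708)
Remaining (n=10): Σ = 6664, mean = 6664/10 = 666.400

666.4 ms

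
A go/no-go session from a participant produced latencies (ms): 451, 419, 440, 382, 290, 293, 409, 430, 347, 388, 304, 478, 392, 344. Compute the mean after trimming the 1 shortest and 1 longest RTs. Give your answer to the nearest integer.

Sorted: 290, 293, 304, 344, 347, 382, 388, 392, 409, 419, 430, 440, 451, 478
Drop lowest 1 (290) and highest 1 (478)
Remaining (n=12): Σ = 4599, mean = 4599/12 = 383.250

383 ms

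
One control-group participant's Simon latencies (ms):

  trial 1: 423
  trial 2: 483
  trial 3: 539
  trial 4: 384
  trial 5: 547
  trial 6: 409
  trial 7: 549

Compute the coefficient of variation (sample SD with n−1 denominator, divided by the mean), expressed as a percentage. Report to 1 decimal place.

14.9%

n = 7, Σ = 3334, M = 476.2857
Σ(x−M)² = 30149.429; s = √(30149.429/6) = 70.8866
CV = 70.8866 / 476.2857 = 0.14883 = 14.883%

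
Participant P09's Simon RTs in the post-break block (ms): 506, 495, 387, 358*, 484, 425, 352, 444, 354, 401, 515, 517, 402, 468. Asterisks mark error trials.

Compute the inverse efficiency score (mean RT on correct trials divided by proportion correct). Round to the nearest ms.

Correct trials (n=13): 506, 495, 387, 484, 425, 352, 444, 354, 401, 515, 517, 402, 468
Mean correct RT = 5750/13 = 442.3077 ms
Proportion correct = 13/14
IES = 442.3077 / (13/14) = 476.331 ms

476 ms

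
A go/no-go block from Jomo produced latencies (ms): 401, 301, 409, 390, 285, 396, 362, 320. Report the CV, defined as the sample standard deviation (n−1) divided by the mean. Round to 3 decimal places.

0.137

n = 8, Σ = 2864, M = 358.0000
Σ(x−M)² = 16956.000; s = √(16956.000/7) = 49.2167
CV = 49.2167 / 358.0000 = 0.13748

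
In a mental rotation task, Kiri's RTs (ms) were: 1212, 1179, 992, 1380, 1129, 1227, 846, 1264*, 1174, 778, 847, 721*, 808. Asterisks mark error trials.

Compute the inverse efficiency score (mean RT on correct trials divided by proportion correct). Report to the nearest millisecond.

Correct trials (n=11): 1212, 1179, 992, 1380, 1129, 1227, 846, 1174, 778, 847, 808
Mean correct RT = 11572/11 = 1052.0000 ms
Proportion correct = 11/13
IES = 1052.0000 / (11/13) = 1243.273 ms

1243 ms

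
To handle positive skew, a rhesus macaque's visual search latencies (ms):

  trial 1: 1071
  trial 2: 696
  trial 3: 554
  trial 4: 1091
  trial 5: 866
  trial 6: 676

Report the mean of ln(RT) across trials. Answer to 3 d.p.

6.686

ln(RT): 6.9763, 6.5453, 6.3172, 6.9948, 6.7639, 6.5162
Σ ln(RT) = 40.1138
Mean = 40.1138/6 = 6.68563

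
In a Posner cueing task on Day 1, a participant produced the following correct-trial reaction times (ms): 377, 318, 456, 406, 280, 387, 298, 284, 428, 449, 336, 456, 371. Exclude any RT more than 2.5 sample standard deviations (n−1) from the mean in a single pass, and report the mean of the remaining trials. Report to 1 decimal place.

372.8 ms

n = 13, ΣRT = 4846, M = 372.769
Σ(x−M)² = 50472.31; s = √(50472.31/12) = 64.854
Cutoffs: 372.769 ± 2.5·64.854 → [210.6, 534.9]
No RTs fall outside the cutoffs; all 13 retained. Mean = 4846/13 = 372.769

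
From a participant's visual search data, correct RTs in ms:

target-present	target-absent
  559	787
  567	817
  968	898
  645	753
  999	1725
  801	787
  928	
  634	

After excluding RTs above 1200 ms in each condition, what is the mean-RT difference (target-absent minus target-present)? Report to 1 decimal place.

target-absent: exclude 1725
M(target-present) = 6101/8 = 762.625
M(target-absent) = 4042/5 = 808.400
Difference = 808.400 − 762.625 = 45.775 ms

45.8 ms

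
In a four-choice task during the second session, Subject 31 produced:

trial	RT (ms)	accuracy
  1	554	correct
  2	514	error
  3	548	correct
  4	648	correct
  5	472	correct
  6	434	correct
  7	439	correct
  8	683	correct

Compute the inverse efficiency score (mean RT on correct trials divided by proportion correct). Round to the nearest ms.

Correct trials (n=7): 554, 548, 648, 472, 434, 439, 683
Mean correct RT = 3778/7 = 539.7143 ms
Proportion correct = 7/8
IES = 539.7143 / (7/8) = 616.816 ms

617 ms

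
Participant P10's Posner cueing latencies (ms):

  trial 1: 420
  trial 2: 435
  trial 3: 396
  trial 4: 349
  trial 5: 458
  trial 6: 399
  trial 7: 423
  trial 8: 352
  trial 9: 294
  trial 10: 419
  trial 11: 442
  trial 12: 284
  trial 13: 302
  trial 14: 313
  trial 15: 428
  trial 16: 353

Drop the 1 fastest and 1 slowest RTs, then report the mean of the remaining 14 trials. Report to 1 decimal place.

Sorted: 284, 294, 302, 313, 349, 352, 353, 396, 399, 419, 420, 423, 428, 435, 442, 458
Drop lowest 1 (284) and highest 1 (458)
Remaining (n=14): Σ = 5325, mean = 5325/14 = 380.357

380.4 ms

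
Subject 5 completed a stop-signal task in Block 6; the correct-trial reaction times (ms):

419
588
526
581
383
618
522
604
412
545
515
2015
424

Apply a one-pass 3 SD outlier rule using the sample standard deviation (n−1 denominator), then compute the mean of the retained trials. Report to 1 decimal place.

n = 13, ΣRT = 8152, M = 627.077
Σ(x−M)² = 2161518.92; s = √(2161518.92/12) = 424.413
Cutoffs: 627.077 ± 3·424.413 → [-646.2, 1900.3]
Outside: 2015 → excluded.
Retained (n=12): Σ = 6137, mean = 6137/12 = 511.417

511.4 ms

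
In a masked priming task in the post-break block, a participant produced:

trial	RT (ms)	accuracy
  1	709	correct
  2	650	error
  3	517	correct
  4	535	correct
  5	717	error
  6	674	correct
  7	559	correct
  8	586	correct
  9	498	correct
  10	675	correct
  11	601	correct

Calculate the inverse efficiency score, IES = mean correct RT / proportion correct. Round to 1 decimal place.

727.1 ms

Correct trials (n=9): 709, 517, 535, 674, 559, 586, 498, 675, 601
Mean correct RT = 5354/9 = 594.8889 ms
Proportion correct = 9/11
IES = 594.8889 / (9/11) = 727.086 ms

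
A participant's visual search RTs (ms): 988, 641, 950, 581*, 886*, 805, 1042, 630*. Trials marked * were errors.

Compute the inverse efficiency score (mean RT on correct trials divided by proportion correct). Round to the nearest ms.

Correct trials (n=5): 988, 641, 950, 805, 1042
Mean correct RT = 4426/5 = 885.2000 ms
Proportion correct = 5/8
IES = 885.2000 / (5/8) = 1416.320 ms

1416 ms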